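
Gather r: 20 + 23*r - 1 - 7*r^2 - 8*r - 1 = -7*r^2 + 15*r + 18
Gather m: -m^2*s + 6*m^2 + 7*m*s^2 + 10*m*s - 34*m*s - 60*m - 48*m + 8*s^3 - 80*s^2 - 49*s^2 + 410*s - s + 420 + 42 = m^2*(6 - s) + m*(7*s^2 - 24*s - 108) + 8*s^3 - 129*s^2 + 409*s + 462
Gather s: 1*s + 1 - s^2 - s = 1 - s^2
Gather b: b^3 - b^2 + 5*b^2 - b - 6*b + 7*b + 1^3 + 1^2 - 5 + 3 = b^3 + 4*b^2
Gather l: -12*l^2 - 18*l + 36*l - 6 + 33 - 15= -12*l^2 + 18*l + 12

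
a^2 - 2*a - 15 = (a - 5)*(a + 3)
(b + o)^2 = b^2 + 2*b*o + o^2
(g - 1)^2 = g^2 - 2*g + 1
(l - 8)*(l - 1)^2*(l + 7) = l^4 - 3*l^3 - 53*l^2 + 111*l - 56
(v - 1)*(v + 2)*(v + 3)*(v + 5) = v^4 + 9*v^3 + 21*v^2 - v - 30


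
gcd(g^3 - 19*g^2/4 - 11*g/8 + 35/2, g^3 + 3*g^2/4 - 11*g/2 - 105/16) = g^2 - 3*g/4 - 35/8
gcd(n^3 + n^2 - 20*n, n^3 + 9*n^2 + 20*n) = n^2 + 5*n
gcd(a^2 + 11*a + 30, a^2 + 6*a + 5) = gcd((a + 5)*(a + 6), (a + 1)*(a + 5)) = a + 5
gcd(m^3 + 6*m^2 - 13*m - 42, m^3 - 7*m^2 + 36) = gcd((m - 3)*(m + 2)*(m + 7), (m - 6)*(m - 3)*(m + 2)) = m^2 - m - 6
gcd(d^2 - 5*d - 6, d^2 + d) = d + 1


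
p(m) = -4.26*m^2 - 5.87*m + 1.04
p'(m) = -8.52*m - 5.87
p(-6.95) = -163.93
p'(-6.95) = 53.34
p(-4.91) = -72.84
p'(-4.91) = 35.96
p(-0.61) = 3.04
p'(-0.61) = -0.67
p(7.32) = -270.19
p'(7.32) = -68.24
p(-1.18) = 2.03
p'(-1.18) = 4.18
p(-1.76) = -1.82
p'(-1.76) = 9.13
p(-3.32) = -26.43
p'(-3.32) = 22.42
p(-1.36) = 1.14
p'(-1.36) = 5.72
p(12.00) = -682.84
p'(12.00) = -108.11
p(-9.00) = -291.19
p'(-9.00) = 70.81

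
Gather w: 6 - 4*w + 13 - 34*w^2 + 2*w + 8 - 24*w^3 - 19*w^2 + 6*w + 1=-24*w^3 - 53*w^2 + 4*w + 28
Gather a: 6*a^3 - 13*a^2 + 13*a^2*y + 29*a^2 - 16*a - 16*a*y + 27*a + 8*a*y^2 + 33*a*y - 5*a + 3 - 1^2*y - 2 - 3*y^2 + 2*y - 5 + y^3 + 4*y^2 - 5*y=6*a^3 + a^2*(13*y + 16) + a*(8*y^2 + 17*y + 6) + y^3 + y^2 - 4*y - 4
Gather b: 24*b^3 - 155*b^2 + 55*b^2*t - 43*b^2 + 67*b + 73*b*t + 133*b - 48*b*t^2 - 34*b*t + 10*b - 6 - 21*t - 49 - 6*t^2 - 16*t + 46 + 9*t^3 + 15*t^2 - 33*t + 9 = 24*b^3 + b^2*(55*t - 198) + b*(-48*t^2 + 39*t + 210) + 9*t^3 + 9*t^2 - 70*t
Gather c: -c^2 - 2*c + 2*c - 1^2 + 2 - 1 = -c^2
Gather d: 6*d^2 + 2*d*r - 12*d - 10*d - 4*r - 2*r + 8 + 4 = 6*d^2 + d*(2*r - 22) - 6*r + 12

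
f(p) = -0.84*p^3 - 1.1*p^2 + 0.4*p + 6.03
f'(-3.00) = -15.68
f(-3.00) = 17.61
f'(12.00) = -388.88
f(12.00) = -1599.09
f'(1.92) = -13.11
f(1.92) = -3.20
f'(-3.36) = -20.66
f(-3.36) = 24.13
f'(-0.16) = 0.69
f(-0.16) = 5.94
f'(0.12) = 0.10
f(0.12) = 6.06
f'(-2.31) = -7.96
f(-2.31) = 9.59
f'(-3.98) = -30.76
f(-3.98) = 39.97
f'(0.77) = -2.79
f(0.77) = 5.30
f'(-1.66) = -2.89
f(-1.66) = 6.18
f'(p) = -2.52*p^2 - 2.2*p + 0.4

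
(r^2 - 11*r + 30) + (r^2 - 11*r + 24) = 2*r^2 - 22*r + 54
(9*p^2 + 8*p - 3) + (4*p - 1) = 9*p^2 + 12*p - 4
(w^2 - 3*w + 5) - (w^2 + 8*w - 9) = 14 - 11*w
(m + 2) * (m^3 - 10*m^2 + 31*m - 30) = m^4 - 8*m^3 + 11*m^2 + 32*m - 60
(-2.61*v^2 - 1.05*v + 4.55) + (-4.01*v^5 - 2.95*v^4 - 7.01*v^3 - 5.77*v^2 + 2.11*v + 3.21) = -4.01*v^5 - 2.95*v^4 - 7.01*v^3 - 8.38*v^2 + 1.06*v + 7.76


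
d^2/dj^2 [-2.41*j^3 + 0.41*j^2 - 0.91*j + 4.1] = 0.82 - 14.46*j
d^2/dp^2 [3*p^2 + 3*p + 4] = 6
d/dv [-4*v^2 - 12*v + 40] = -8*v - 12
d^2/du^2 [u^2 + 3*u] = 2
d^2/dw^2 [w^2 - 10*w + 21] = 2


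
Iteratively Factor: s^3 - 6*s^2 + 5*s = (s - 1)*(s^2 - 5*s) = s*(s - 1)*(s - 5)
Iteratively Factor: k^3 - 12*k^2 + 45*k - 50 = (k - 5)*(k^2 - 7*k + 10) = (k - 5)^2*(k - 2)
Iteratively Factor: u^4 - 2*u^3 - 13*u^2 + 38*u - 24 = (u - 3)*(u^3 + u^2 - 10*u + 8) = (u - 3)*(u + 4)*(u^2 - 3*u + 2) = (u - 3)*(u - 1)*(u + 4)*(u - 2)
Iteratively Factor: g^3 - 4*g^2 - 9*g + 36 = (g + 3)*(g^2 - 7*g + 12) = (g - 3)*(g + 3)*(g - 4)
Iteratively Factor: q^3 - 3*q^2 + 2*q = (q - 1)*(q^2 - 2*q) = (q - 2)*(q - 1)*(q)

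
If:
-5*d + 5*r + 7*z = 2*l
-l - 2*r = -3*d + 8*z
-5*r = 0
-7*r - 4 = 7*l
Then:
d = 92/133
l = -4/7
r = 0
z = 44/133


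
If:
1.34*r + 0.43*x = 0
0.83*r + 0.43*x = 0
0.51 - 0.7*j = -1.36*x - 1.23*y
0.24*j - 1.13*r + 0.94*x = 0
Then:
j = 0.00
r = 0.00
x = 0.00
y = -0.41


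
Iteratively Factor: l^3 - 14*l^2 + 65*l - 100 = (l - 5)*(l^2 - 9*l + 20) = (l - 5)*(l - 4)*(l - 5)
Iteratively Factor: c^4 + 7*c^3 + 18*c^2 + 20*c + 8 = (c + 1)*(c^3 + 6*c^2 + 12*c + 8) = (c + 1)*(c + 2)*(c^2 + 4*c + 4) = (c + 1)*(c + 2)^2*(c + 2)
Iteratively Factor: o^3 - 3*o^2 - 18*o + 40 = (o + 4)*(o^2 - 7*o + 10) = (o - 2)*(o + 4)*(o - 5)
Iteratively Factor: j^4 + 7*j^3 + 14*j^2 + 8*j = (j)*(j^3 + 7*j^2 + 14*j + 8) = j*(j + 4)*(j^2 + 3*j + 2) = j*(j + 1)*(j + 4)*(j + 2)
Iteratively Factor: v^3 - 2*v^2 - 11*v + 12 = (v + 3)*(v^2 - 5*v + 4) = (v - 1)*(v + 3)*(v - 4)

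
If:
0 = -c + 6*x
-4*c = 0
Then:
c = 0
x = 0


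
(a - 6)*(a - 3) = a^2 - 9*a + 18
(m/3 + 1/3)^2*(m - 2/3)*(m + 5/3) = m^4/9 + m^3/3 + 17*m^2/81 - 11*m/81 - 10/81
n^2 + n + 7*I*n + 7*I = (n + 1)*(n + 7*I)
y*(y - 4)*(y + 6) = y^3 + 2*y^2 - 24*y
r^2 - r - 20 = (r - 5)*(r + 4)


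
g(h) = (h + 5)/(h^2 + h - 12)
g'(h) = (-2*h - 1)*(h + 5)/(h^2 + h - 12)^2 + 1/(h^2 + h - 12) = (h^2 + h - (h + 5)*(2*h + 1) - 12)/(h^2 + h - 12)^2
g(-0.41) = -0.37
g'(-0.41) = -0.09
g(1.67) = -0.88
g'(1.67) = -0.64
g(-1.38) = -0.32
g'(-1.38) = -0.04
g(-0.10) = -0.41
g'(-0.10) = -0.11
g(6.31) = 0.33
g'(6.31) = -0.10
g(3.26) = 4.38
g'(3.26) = -16.90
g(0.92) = -0.58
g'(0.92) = -0.26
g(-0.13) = -0.40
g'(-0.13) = -0.11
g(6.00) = 0.37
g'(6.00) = -0.13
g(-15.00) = -0.05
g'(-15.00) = 0.00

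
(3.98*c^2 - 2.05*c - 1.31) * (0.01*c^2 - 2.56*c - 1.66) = 0.0398*c^4 - 10.2093*c^3 - 1.3719*c^2 + 6.7566*c + 2.1746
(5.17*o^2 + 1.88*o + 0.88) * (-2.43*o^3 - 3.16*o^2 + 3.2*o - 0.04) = -12.5631*o^5 - 20.9056*o^4 + 8.4648*o^3 + 3.0284*o^2 + 2.7408*o - 0.0352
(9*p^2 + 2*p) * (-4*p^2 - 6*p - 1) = -36*p^4 - 62*p^3 - 21*p^2 - 2*p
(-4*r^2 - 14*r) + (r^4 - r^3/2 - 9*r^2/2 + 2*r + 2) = r^4 - r^3/2 - 17*r^2/2 - 12*r + 2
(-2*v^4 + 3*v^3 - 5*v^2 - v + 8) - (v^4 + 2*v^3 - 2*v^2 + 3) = -3*v^4 + v^3 - 3*v^2 - v + 5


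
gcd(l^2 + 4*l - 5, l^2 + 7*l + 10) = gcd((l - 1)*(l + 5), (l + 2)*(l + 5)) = l + 5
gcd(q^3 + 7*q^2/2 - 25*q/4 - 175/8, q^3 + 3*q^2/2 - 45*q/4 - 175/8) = q + 5/2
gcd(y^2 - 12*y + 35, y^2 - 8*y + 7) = y - 7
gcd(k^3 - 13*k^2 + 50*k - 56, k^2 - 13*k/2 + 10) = k - 4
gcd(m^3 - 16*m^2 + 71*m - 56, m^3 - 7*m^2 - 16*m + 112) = m - 7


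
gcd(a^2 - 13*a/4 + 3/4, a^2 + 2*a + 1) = 1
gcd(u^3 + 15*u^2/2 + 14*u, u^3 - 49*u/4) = u^2 + 7*u/2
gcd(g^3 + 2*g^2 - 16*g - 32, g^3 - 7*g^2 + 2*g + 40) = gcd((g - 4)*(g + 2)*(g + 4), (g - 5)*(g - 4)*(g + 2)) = g^2 - 2*g - 8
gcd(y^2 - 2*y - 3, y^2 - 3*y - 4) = y + 1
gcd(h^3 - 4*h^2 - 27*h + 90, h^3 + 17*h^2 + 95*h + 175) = h + 5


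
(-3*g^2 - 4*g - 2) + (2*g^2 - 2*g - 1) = -g^2 - 6*g - 3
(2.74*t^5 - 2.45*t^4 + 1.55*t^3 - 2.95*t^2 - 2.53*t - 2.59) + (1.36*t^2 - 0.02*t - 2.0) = 2.74*t^5 - 2.45*t^4 + 1.55*t^3 - 1.59*t^2 - 2.55*t - 4.59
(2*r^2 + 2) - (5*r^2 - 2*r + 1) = -3*r^2 + 2*r + 1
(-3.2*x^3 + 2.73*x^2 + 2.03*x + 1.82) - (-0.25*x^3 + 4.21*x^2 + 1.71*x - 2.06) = -2.95*x^3 - 1.48*x^2 + 0.32*x + 3.88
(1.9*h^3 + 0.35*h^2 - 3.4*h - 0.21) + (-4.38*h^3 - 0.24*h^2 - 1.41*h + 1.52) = -2.48*h^3 + 0.11*h^2 - 4.81*h + 1.31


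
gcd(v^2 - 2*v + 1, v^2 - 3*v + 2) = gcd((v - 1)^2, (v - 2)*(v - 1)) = v - 1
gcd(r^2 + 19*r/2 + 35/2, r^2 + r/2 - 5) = r + 5/2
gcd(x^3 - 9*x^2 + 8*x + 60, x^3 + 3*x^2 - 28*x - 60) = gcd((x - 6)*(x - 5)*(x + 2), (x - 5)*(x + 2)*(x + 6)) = x^2 - 3*x - 10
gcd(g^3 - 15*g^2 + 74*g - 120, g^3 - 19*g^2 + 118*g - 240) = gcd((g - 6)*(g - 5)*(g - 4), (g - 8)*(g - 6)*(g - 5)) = g^2 - 11*g + 30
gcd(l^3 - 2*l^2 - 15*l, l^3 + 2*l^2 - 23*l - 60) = l^2 - 2*l - 15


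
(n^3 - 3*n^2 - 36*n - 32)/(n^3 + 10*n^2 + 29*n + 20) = (n - 8)/(n + 5)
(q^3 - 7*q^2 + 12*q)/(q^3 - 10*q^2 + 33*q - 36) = q/(q - 3)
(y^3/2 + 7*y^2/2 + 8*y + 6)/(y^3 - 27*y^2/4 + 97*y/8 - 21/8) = 4*(y^3 + 7*y^2 + 16*y + 12)/(8*y^3 - 54*y^2 + 97*y - 21)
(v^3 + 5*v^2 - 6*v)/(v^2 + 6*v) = v - 1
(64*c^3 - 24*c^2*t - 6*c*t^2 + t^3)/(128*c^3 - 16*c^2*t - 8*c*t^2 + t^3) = (-2*c + t)/(-4*c + t)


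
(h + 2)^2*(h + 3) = h^3 + 7*h^2 + 16*h + 12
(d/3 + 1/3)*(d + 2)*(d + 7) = d^3/3 + 10*d^2/3 + 23*d/3 + 14/3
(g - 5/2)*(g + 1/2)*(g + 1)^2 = g^4 - 17*g^2/4 - 9*g/2 - 5/4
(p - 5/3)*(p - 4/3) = p^2 - 3*p + 20/9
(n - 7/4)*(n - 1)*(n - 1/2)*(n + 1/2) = n^4 - 11*n^3/4 + 3*n^2/2 + 11*n/16 - 7/16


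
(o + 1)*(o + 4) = o^2 + 5*o + 4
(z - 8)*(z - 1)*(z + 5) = z^3 - 4*z^2 - 37*z + 40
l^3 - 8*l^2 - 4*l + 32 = (l - 8)*(l - 2)*(l + 2)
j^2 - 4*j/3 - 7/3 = (j - 7/3)*(j + 1)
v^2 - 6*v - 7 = (v - 7)*(v + 1)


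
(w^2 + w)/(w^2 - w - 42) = w*(w + 1)/(w^2 - w - 42)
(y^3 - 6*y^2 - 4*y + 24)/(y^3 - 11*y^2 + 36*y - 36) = (y + 2)/(y - 3)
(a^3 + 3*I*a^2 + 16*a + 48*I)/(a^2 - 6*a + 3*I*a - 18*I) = (a^2 + 16)/(a - 6)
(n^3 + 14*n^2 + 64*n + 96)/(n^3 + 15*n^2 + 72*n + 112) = (n + 6)/(n + 7)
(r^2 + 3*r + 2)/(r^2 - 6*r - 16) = (r + 1)/(r - 8)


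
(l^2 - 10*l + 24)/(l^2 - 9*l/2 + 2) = 2*(l - 6)/(2*l - 1)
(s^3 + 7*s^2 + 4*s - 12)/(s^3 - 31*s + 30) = (s + 2)/(s - 5)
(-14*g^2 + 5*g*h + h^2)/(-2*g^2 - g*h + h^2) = (7*g + h)/(g + h)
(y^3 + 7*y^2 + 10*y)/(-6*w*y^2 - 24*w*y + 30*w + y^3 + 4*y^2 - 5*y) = y*(y + 2)/(-6*w*y + 6*w + y^2 - y)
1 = 1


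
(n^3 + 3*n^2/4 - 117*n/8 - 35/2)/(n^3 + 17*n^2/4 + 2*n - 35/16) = 2*(n - 4)/(2*n - 1)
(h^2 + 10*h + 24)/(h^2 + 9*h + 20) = (h + 6)/(h + 5)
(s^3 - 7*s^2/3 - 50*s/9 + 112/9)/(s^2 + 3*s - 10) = (s^2 - s/3 - 56/9)/(s + 5)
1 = 1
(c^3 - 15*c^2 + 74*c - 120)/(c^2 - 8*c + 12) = (c^2 - 9*c + 20)/(c - 2)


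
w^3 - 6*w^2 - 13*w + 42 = (w - 7)*(w - 2)*(w + 3)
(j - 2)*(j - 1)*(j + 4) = j^3 + j^2 - 10*j + 8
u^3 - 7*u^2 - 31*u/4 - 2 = (u - 8)*(u + 1/2)^2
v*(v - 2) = v^2 - 2*v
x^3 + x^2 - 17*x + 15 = (x - 3)*(x - 1)*(x + 5)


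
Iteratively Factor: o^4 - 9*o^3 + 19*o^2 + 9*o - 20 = (o + 1)*(o^3 - 10*o^2 + 29*o - 20) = (o - 5)*(o + 1)*(o^2 - 5*o + 4) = (o - 5)*(o - 1)*(o + 1)*(o - 4)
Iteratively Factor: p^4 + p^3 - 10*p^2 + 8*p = (p + 4)*(p^3 - 3*p^2 + 2*p) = (p - 2)*(p + 4)*(p^2 - p) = p*(p - 2)*(p + 4)*(p - 1)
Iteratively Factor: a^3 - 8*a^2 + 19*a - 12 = (a - 3)*(a^2 - 5*a + 4) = (a - 4)*(a - 3)*(a - 1)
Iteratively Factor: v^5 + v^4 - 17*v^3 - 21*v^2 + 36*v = (v)*(v^4 + v^3 - 17*v^2 - 21*v + 36) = v*(v - 1)*(v^3 + 2*v^2 - 15*v - 36) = v*(v - 4)*(v - 1)*(v^2 + 6*v + 9) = v*(v - 4)*(v - 1)*(v + 3)*(v + 3)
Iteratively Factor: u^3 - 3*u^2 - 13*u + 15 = (u + 3)*(u^2 - 6*u + 5) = (u - 1)*(u + 3)*(u - 5)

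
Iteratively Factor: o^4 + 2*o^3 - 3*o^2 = (o)*(o^3 + 2*o^2 - 3*o) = o^2*(o^2 + 2*o - 3) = o^2*(o - 1)*(o + 3)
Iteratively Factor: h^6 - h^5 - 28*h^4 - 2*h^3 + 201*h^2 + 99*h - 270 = (h - 3)*(h^5 + 2*h^4 - 22*h^3 - 68*h^2 - 3*h + 90) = (h - 3)*(h + 3)*(h^4 - h^3 - 19*h^2 - 11*h + 30) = (h - 3)*(h + 2)*(h + 3)*(h^3 - 3*h^2 - 13*h + 15) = (h - 3)*(h - 1)*(h + 2)*(h + 3)*(h^2 - 2*h - 15) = (h - 5)*(h - 3)*(h - 1)*(h + 2)*(h + 3)*(h + 3)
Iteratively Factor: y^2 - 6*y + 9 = (y - 3)*(y - 3)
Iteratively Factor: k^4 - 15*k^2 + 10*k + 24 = (k + 4)*(k^3 - 4*k^2 + k + 6) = (k - 3)*(k + 4)*(k^2 - k - 2) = (k - 3)*(k + 1)*(k + 4)*(k - 2)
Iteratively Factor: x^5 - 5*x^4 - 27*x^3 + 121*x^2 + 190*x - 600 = (x + 3)*(x^4 - 8*x^3 - 3*x^2 + 130*x - 200) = (x + 3)*(x + 4)*(x^3 - 12*x^2 + 45*x - 50) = (x - 5)*(x + 3)*(x + 4)*(x^2 - 7*x + 10) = (x - 5)^2*(x + 3)*(x + 4)*(x - 2)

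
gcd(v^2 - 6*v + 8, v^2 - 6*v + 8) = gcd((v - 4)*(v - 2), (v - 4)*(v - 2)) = v^2 - 6*v + 8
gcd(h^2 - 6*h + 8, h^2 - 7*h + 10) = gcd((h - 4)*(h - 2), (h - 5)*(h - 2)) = h - 2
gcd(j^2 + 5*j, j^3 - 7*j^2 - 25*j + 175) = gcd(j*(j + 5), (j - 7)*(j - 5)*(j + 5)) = j + 5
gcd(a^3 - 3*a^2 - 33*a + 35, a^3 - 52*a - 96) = 1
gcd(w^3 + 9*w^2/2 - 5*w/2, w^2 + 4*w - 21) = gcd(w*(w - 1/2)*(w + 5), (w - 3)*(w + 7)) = 1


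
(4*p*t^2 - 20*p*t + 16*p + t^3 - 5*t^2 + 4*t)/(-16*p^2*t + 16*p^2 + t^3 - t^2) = (4 - t)/(4*p - t)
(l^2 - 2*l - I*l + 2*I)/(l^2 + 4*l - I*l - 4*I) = (l - 2)/(l + 4)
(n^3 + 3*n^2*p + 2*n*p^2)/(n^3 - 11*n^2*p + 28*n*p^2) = (n^2 + 3*n*p + 2*p^2)/(n^2 - 11*n*p + 28*p^2)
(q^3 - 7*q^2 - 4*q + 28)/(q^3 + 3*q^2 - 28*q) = (q^3 - 7*q^2 - 4*q + 28)/(q*(q^2 + 3*q - 28))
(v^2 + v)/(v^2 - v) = (v + 1)/(v - 1)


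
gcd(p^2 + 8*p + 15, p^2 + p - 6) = p + 3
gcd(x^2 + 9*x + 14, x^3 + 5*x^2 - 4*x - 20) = x + 2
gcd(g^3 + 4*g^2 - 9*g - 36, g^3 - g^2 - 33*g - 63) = g + 3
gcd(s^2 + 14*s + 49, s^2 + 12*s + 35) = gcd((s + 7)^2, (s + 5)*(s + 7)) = s + 7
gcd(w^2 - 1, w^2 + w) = w + 1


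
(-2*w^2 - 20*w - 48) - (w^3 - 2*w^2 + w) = -w^3 - 21*w - 48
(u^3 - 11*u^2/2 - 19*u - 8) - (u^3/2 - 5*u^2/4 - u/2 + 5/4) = u^3/2 - 17*u^2/4 - 37*u/2 - 37/4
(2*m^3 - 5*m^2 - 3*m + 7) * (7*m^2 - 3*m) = 14*m^5 - 41*m^4 - 6*m^3 + 58*m^2 - 21*m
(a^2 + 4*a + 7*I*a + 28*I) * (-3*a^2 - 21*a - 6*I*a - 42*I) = -3*a^4 - 33*a^3 - 27*I*a^3 - 42*a^2 - 297*I*a^2 + 462*a - 756*I*a + 1176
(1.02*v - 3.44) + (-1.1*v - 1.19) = -0.0800000000000001*v - 4.63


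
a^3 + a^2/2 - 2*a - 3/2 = (a - 3/2)*(a + 1)^2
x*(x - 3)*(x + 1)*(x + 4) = x^4 + 2*x^3 - 11*x^2 - 12*x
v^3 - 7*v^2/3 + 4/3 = (v - 2)*(v - 1)*(v + 2/3)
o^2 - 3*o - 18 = (o - 6)*(o + 3)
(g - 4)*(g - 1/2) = g^2 - 9*g/2 + 2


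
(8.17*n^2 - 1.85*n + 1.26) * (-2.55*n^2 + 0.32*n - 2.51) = -20.8335*n^4 + 7.3319*n^3 - 24.3117*n^2 + 5.0467*n - 3.1626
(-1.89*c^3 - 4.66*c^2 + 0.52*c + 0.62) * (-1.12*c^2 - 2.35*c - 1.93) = 2.1168*c^5 + 9.6607*c^4 + 14.0163*c^3 + 7.0774*c^2 - 2.4606*c - 1.1966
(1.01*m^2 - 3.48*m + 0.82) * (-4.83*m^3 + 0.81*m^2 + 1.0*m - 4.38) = -4.8783*m^5 + 17.6265*m^4 - 5.7694*m^3 - 7.2396*m^2 + 16.0624*m - 3.5916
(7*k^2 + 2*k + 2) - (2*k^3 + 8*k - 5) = -2*k^3 + 7*k^2 - 6*k + 7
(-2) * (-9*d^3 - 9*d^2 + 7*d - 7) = 18*d^3 + 18*d^2 - 14*d + 14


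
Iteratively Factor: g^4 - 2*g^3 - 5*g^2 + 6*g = (g + 2)*(g^3 - 4*g^2 + 3*g) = g*(g + 2)*(g^2 - 4*g + 3) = g*(g - 3)*(g + 2)*(g - 1)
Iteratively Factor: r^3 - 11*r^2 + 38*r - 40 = (r - 2)*(r^2 - 9*r + 20) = (r - 5)*(r - 2)*(r - 4)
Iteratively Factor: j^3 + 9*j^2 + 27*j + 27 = (j + 3)*(j^2 + 6*j + 9) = (j + 3)^2*(j + 3)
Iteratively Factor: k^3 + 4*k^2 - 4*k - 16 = (k - 2)*(k^2 + 6*k + 8) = (k - 2)*(k + 4)*(k + 2)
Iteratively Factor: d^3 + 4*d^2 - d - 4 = (d - 1)*(d^2 + 5*d + 4) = (d - 1)*(d + 1)*(d + 4)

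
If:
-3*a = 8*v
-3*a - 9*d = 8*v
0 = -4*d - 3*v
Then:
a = 0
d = 0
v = 0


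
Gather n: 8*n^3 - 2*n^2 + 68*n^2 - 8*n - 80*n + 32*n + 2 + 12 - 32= 8*n^3 + 66*n^2 - 56*n - 18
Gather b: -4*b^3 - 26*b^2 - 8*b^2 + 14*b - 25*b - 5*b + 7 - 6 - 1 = -4*b^3 - 34*b^2 - 16*b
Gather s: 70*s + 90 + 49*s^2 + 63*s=49*s^2 + 133*s + 90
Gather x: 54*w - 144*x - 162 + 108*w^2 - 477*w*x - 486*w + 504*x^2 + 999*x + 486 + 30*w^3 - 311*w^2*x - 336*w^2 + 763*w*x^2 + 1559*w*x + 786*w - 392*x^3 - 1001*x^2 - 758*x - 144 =30*w^3 - 228*w^2 + 354*w - 392*x^3 + x^2*(763*w - 497) + x*(-311*w^2 + 1082*w + 97) + 180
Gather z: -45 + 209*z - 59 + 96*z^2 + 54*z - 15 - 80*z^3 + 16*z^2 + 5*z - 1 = -80*z^3 + 112*z^2 + 268*z - 120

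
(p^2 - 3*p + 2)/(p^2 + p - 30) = (p^2 - 3*p + 2)/(p^2 + p - 30)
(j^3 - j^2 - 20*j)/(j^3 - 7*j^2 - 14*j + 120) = j/(j - 6)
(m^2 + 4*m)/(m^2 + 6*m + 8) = m/(m + 2)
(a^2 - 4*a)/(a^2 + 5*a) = (a - 4)/(a + 5)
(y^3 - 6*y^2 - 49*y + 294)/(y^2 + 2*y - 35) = (y^2 - 13*y + 42)/(y - 5)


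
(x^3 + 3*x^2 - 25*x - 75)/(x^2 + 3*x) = x - 25/x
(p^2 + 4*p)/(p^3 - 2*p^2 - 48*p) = (p + 4)/(p^2 - 2*p - 48)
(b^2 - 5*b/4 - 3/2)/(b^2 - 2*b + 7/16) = 4*(4*b^2 - 5*b - 6)/(16*b^2 - 32*b + 7)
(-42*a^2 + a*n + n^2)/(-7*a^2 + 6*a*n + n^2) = (6*a - n)/(a - n)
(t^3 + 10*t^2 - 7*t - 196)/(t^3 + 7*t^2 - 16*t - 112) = (t + 7)/(t + 4)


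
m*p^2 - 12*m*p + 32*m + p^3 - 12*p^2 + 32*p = (m + p)*(p - 8)*(p - 4)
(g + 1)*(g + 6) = g^2 + 7*g + 6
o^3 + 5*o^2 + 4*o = o*(o + 1)*(o + 4)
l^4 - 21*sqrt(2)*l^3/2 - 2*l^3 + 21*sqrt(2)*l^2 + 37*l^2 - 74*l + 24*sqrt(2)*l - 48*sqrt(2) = (l - 2)*(l - 8*sqrt(2))*(l - 3*sqrt(2))*(l + sqrt(2)/2)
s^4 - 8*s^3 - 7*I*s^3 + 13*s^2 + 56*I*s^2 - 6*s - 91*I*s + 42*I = (s - 6)*(s - 1)^2*(s - 7*I)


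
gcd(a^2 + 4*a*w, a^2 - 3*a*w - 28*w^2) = a + 4*w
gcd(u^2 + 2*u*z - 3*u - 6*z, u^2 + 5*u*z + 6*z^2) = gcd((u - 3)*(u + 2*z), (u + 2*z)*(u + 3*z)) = u + 2*z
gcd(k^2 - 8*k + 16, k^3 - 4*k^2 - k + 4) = k - 4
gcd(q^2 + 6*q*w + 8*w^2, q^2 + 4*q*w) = q + 4*w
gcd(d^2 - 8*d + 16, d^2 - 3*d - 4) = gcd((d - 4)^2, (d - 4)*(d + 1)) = d - 4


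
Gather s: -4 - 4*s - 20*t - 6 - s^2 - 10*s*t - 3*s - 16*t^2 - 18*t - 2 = -s^2 + s*(-10*t - 7) - 16*t^2 - 38*t - 12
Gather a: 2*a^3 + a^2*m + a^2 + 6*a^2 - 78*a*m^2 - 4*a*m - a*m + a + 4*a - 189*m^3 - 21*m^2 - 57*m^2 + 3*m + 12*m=2*a^3 + a^2*(m + 7) + a*(-78*m^2 - 5*m + 5) - 189*m^3 - 78*m^2 + 15*m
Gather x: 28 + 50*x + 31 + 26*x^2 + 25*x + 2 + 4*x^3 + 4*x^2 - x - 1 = 4*x^3 + 30*x^2 + 74*x + 60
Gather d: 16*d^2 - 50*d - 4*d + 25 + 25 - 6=16*d^2 - 54*d + 44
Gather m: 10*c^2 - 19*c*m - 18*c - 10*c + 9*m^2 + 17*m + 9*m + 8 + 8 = 10*c^2 - 28*c + 9*m^2 + m*(26 - 19*c) + 16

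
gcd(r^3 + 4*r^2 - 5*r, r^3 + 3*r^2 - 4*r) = r^2 - r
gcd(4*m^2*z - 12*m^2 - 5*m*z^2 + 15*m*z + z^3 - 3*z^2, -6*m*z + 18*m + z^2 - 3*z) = z - 3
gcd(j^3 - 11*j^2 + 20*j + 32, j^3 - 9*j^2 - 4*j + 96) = j^2 - 12*j + 32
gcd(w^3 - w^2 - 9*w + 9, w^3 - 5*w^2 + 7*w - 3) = w^2 - 4*w + 3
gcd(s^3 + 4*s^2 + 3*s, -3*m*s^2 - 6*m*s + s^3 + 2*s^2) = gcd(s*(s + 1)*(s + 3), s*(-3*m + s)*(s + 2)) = s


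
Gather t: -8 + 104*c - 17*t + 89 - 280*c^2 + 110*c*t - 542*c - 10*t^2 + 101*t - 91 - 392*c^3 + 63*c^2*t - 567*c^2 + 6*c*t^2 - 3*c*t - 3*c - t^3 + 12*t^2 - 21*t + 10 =-392*c^3 - 847*c^2 - 441*c - t^3 + t^2*(6*c + 2) + t*(63*c^2 + 107*c + 63)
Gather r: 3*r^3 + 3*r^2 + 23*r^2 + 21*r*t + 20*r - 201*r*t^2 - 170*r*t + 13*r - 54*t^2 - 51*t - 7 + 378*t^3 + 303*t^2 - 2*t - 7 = 3*r^3 + 26*r^2 + r*(-201*t^2 - 149*t + 33) + 378*t^3 + 249*t^2 - 53*t - 14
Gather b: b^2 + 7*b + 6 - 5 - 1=b^2 + 7*b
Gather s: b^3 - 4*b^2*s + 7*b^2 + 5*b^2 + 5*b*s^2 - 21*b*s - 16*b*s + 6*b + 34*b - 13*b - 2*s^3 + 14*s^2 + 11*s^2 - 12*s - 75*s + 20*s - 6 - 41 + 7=b^3 + 12*b^2 + 27*b - 2*s^3 + s^2*(5*b + 25) + s*(-4*b^2 - 37*b - 67) - 40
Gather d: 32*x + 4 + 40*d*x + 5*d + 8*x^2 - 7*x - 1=d*(40*x + 5) + 8*x^2 + 25*x + 3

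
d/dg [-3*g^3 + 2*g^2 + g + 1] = -9*g^2 + 4*g + 1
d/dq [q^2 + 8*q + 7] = 2*q + 8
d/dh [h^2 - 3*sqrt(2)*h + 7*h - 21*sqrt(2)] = 2*h - 3*sqrt(2) + 7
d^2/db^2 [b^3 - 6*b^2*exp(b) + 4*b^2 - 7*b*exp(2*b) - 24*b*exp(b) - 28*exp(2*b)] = -6*b^2*exp(b) - 28*b*exp(2*b) - 48*b*exp(b) + 6*b - 140*exp(2*b) - 60*exp(b) + 8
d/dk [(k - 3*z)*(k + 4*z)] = 2*k + z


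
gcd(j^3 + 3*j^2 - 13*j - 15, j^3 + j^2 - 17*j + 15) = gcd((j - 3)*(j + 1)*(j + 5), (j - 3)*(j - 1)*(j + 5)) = j^2 + 2*j - 15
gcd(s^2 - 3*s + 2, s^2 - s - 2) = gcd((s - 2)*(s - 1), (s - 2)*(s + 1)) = s - 2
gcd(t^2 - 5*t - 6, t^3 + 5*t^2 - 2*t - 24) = 1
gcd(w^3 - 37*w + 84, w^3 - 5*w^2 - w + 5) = 1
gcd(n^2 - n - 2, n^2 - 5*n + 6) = n - 2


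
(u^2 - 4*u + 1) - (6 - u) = u^2 - 3*u - 5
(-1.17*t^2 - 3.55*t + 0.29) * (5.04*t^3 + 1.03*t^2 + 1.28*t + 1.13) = -5.8968*t^5 - 19.0971*t^4 - 3.6925*t^3 - 5.5674*t^2 - 3.6403*t + 0.3277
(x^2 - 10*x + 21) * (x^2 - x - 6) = x^4 - 11*x^3 + 25*x^2 + 39*x - 126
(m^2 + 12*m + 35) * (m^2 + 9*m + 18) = m^4 + 21*m^3 + 161*m^2 + 531*m + 630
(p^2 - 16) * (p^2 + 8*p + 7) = p^4 + 8*p^3 - 9*p^2 - 128*p - 112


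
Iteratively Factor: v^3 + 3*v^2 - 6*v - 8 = (v + 1)*(v^2 + 2*v - 8) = (v - 2)*(v + 1)*(v + 4)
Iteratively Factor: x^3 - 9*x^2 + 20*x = (x - 4)*(x^2 - 5*x) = x*(x - 4)*(x - 5)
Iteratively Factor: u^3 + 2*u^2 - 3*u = (u - 1)*(u^2 + 3*u) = u*(u - 1)*(u + 3)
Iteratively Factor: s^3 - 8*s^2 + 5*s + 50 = (s - 5)*(s^2 - 3*s - 10) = (s - 5)*(s + 2)*(s - 5)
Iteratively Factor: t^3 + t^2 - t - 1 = (t - 1)*(t^2 + 2*t + 1) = (t - 1)*(t + 1)*(t + 1)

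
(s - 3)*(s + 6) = s^2 + 3*s - 18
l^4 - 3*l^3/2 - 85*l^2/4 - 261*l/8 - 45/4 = (l - 6)*(l + 1/2)*(l + 3/2)*(l + 5/2)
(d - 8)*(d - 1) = d^2 - 9*d + 8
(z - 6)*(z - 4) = z^2 - 10*z + 24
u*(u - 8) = u^2 - 8*u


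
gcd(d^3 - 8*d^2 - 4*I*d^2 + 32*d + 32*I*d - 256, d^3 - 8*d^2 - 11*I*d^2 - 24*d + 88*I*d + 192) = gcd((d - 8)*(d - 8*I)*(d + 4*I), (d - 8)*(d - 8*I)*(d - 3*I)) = d^2 + d*(-8 - 8*I) + 64*I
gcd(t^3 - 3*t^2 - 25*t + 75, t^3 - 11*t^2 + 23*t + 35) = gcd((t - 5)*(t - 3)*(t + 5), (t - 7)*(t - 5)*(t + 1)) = t - 5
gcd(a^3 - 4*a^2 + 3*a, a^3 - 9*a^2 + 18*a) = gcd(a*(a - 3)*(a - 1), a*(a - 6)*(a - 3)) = a^2 - 3*a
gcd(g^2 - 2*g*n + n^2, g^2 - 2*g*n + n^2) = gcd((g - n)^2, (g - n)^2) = g^2 - 2*g*n + n^2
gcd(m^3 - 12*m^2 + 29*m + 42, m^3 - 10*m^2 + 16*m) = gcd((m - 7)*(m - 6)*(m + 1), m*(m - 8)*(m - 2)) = 1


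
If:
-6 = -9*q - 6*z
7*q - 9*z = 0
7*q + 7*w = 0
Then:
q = 18/41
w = -18/41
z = 14/41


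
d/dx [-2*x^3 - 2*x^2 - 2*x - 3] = -6*x^2 - 4*x - 2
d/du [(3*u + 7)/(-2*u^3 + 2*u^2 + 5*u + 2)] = (12*u^3 + 36*u^2 - 28*u - 29)/(4*u^6 - 8*u^5 - 16*u^4 + 12*u^3 + 33*u^2 + 20*u + 4)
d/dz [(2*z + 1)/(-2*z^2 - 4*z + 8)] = (z^2 + z + 5)/(z^4 + 4*z^3 - 4*z^2 - 16*z + 16)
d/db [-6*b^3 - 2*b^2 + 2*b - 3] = -18*b^2 - 4*b + 2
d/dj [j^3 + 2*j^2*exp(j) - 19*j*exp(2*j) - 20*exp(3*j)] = 2*j^2*exp(j) + 3*j^2 - 38*j*exp(2*j) + 4*j*exp(j) - 60*exp(3*j) - 19*exp(2*j)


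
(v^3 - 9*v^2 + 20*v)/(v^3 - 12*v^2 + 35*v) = (v - 4)/(v - 7)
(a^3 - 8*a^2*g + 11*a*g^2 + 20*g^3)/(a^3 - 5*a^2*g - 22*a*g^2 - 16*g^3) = (a^2 - 9*a*g + 20*g^2)/(a^2 - 6*a*g - 16*g^2)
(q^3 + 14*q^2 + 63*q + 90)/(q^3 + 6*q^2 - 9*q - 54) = (q + 5)/(q - 3)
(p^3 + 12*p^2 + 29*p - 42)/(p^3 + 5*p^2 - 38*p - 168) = (p^2 + 5*p - 6)/(p^2 - 2*p - 24)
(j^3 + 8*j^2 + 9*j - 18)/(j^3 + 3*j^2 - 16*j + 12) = (j + 3)/(j - 2)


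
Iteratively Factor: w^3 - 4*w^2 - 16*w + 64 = (w - 4)*(w^2 - 16) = (w - 4)*(w + 4)*(w - 4)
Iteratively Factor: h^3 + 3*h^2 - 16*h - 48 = (h - 4)*(h^2 + 7*h + 12) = (h - 4)*(h + 4)*(h + 3)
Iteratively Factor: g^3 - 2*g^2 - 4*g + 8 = (g + 2)*(g^2 - 4*g + 4) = (g - 2)*(g + 2)*(g - 2)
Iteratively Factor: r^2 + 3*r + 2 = (r + 1)*(r + 2)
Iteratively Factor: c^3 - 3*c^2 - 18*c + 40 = (c - 2)*(c^2 - c - 20) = (c - 5)*(c - 2)*(c + 4)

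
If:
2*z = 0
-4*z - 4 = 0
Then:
No Solution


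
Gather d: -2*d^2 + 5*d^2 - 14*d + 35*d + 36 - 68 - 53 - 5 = 3*d^2 + 21*d - 90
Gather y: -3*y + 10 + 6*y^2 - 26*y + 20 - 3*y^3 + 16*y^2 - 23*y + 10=-3*y^3 + 22*y^2 - 52*y + 40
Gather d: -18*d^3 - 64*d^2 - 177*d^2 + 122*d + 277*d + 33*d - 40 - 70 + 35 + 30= -18*d^3 - 241*d^2 + 432*d - 45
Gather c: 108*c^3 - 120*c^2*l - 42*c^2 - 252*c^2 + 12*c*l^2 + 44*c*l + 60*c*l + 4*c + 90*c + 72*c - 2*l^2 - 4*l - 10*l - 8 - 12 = 108*c^3 + c^2*(-120*l - 294) + c*(12*l^2 + 104*l + 166) - 2*l^2 - 14*l - 20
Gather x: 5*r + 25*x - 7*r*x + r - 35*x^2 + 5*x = 6*r - 35*x^2 + x*(30 - 7*r)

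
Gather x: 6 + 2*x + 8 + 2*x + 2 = 4*x + 16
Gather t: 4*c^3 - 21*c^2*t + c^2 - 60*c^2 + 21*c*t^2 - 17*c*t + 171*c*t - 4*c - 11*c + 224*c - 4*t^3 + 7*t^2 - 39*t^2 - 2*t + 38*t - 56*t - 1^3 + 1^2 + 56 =4*c^3 - 59*c^2 + 209*c - 4*t^3 + t^2*(21*c - 32) + t*(-21*c^2 + 154*c - 20) + 56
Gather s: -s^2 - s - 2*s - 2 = -s^2 - 3*s - 2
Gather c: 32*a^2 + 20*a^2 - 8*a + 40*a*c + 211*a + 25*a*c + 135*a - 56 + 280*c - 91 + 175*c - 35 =52*a^2 + 338*a + c*(65*a + 455) - 182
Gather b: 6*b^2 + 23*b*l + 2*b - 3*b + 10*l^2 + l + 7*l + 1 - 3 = 6*b^2 + b*(23*l - 1) + 10*l^2 + 8*l - 2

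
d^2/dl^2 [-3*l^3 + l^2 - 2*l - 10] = 2 - 18*l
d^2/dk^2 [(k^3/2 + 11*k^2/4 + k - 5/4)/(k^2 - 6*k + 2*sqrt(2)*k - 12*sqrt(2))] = (-46*sqrt(2)*k^3 + 158*k^3 - 303*k^2 + 828*sqrt(2)*k^2 + 114*sqrt(2)*k + 1818*k - 228*sqrt(2) + 3140)/(2*(k^6 - 18*k^5 + 6*sqrt(2)*k^5 - 108*sqrt(2)*k^4 + 132*k^4 - 648*k^3 + 664*sqrt(2)*k^3 - 1584*sqrt(2)*k^2 + 2592*k^2 - 5184*k + 1728*sqrt(2)*k - 3456*sqrt(2)))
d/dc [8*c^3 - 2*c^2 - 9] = 4*c*(6*c - 1)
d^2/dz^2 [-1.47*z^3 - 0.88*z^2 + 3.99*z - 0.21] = -8.82*z - 1.76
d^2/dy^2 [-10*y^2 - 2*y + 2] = -20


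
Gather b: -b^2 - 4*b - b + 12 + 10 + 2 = -b^2 - 5*b + 24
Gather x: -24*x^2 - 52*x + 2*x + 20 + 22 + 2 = -24*x^2 - 50*x + 44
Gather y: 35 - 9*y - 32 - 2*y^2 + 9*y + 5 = 8 - 2*y^2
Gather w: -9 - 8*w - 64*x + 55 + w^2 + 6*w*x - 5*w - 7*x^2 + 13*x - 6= w^2 + w*(6*x - 13) - 7*x^2 - 51*x + 40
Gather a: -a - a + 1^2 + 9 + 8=18 - 2*a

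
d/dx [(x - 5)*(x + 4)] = 2*x - 1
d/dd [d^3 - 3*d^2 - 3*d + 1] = 3*d^2 - 6*d - 3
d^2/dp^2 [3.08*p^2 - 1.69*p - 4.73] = 6.16000000000000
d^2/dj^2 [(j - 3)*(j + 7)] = 2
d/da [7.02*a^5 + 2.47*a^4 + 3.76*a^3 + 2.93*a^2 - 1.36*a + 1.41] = 35.1*a^4 + 9.88*a^3 + 11.28*a^2 + 5.86*a - 1.36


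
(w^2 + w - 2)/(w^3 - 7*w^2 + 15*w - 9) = (w + 2)/(w^2 - 6*w + 9)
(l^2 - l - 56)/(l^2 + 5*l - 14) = (l - 8)/(l - 2)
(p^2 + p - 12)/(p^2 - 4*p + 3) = (p + 4)/(p - 1)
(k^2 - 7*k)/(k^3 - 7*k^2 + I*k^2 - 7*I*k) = 1/(k + I)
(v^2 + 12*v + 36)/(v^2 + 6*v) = (v + 6)/v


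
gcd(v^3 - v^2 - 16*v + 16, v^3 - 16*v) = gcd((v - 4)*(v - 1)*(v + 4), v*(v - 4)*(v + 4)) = v^2 - 16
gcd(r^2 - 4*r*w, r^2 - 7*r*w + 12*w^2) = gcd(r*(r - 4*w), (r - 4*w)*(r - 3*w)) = r - 4*w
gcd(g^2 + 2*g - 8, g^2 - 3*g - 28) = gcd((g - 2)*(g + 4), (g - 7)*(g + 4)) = g + 4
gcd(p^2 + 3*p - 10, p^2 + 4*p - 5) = p + 5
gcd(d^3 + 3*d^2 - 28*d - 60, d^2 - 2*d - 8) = d + 2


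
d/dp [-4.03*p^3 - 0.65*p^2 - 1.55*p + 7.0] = -12.09*p^2 - 1.3*p - 1.55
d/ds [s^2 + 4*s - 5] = 2*s + 4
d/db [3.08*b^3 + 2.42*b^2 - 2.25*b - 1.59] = 9.24*b^2 + 4.84*b - 2.25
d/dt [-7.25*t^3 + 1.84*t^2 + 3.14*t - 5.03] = -21.75*t^2 + 3.68*t + 3.14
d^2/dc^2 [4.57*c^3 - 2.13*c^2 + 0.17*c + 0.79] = 27.42*c - 4.26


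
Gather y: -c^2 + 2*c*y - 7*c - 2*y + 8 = -c^2 - 7*c + y*(2*c - 2) + 8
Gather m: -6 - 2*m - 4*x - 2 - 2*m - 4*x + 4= -4*m - 8*x - 4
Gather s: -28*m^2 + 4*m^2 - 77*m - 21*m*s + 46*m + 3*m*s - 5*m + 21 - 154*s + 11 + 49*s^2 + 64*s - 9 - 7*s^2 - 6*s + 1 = -24*m^2 - 36*m + 42*s^2 + s*(-18*m - 96) + 24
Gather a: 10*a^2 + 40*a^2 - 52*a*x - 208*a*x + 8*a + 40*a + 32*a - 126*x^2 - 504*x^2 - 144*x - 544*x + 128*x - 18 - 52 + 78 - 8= 50*a^2 + a*(80 - 260*x) - 630*x^2 - 560*x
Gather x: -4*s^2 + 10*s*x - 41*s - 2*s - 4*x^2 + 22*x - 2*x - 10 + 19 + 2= -4*s^2 - 43*s - 4*x^2 + x*(10*s + 20) + 11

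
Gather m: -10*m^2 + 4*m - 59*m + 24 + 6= -10*m^2 - 55*m + 30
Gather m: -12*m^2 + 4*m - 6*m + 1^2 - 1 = -12*m^2 - 2*m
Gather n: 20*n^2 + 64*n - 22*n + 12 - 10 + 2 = 20*n^2 + 42*n + 4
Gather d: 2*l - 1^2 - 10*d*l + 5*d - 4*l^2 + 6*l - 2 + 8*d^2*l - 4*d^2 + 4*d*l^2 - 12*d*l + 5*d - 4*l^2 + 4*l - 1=d^2*(8*l - 4) + d*(4*l^2 - 22*l + 10) - 8*l^2 + 12*l - 4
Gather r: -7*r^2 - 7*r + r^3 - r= r^3 - 7*r^2 - 8*r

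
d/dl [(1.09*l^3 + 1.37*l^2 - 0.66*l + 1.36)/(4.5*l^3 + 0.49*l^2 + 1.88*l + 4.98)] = (-5.6309*l^4 + 10.0384*l^3 + 0.823599999999999*l^2 + 12.3124*l - 5.8436)/(20.25*l^6 + 4.41*l^5 + 17.1601*l^4 + 46.6624*l^3 + 8.4148*l^2 + 18.7248*l + 24.8004)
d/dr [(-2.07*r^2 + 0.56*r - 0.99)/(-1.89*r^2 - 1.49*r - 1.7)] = (4.1427*r^2 + 3.2958*r - 2.4271)/(3.5721*r^4 + 5.6322*r^3 + 8.6461*r^2 + 5.066*r + 2.89)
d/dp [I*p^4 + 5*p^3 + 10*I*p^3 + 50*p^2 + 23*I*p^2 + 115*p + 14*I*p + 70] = 4*I*p^3 + p^2*(15 + 30*I) + p*(100 + 46*I) + 115 + 14*I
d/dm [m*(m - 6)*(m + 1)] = 3*m^2 - 10*m - 6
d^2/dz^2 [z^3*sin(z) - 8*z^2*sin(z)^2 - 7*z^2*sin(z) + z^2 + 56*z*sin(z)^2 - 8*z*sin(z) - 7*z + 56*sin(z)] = -z^3*sin(z) + 7*z^2*sin(z) + 6*z^2*cos(z) - 16*z^2*cos(2*z) + 14*z*sin(z) - 32*z*sin(2*z) - 28*z*cos(z) + 112*z*cos(2*z) - 70*sin(z) + 112*sin(2*z) - 16*cos(z) + 8*cos(2*z) - 6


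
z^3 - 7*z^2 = z^2*(z - 7)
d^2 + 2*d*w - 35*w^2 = (d - 5*w)*(d + 7*w)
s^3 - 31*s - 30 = (s - 6)*(s + 1)*(s + 5)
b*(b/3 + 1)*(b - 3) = b^3/3 - 3*b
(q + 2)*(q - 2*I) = q^2 + 2*q - 2*I*q - 4*I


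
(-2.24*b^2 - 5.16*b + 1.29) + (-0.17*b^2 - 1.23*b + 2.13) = -2.41*b^2 - 6.39*b + 3.42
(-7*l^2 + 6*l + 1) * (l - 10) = -7*l^3 + 76*l^2 - 59*l - 10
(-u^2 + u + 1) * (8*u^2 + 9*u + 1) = -8*u^4 - u^3 + 16*u^2 + 10*u + 1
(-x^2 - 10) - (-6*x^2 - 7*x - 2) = 5*x^2 + 7*x - 8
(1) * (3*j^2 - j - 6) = 3*j^2 - j - 6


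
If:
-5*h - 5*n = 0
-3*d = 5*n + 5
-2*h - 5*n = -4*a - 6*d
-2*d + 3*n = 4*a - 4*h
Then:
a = 15/32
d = -5/8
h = 5/8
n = -5/8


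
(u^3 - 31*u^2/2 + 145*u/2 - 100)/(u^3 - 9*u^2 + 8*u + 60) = (u^2 - 21*u/2 + 20)/(u^2 - 4*u - 12)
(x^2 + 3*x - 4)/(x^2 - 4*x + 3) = (x + 4)/(x - 3)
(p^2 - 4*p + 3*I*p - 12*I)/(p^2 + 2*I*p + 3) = (p - 4)/(p - I)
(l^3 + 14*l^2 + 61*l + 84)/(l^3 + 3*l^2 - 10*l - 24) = (l^2 + 10*l + 21)/(l^2 - l - 6)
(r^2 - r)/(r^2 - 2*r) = (r - 1)/(r - 2)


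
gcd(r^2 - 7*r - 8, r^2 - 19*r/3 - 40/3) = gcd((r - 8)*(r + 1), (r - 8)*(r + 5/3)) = r - 8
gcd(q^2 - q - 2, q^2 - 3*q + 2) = q - 2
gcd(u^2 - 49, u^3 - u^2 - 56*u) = u + 7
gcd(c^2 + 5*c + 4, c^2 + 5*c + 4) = c^2 + 5*c + 4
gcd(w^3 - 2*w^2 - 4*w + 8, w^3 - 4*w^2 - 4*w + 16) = w^2 - 4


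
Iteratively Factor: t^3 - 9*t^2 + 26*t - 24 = (t - 4)*(t^2 - 5*t + 6) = (t - 4)*(t - 2)*(t - 3)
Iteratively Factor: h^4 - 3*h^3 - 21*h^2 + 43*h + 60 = (h + 1)*(h^3 - 4*h^2 - 17*h + 60) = (h + 1)*(h + 4)*(h^2 - 8*h + 15) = (h - 5)*(h + 1)*(h + 4)*(h - 3)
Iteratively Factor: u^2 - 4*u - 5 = (u - 5)*(u + 1)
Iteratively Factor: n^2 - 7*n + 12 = (n - 4)*(n - 3)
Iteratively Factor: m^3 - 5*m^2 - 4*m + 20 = (m + 2)*(m^2 - 7*m + 10) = (m - 2)*(m + 2)*(m - 5)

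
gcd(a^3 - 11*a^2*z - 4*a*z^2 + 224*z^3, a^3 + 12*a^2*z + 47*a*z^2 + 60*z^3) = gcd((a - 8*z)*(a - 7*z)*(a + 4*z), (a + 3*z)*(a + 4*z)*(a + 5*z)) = a + 4*z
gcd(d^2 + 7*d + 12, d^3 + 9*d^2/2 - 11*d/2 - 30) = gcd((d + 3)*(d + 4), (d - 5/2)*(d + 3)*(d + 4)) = d^2 + 7*d + 12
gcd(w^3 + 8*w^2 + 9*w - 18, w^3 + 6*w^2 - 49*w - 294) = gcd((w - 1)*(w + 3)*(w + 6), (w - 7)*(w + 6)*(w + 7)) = w + 6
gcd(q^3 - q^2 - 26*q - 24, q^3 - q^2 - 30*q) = q - 6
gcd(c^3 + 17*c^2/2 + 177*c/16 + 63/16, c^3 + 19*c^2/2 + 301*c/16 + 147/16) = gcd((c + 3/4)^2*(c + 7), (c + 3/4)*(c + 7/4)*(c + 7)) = c^2 + 31*c/4 + 21/4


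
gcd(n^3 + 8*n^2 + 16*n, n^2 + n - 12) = n + 4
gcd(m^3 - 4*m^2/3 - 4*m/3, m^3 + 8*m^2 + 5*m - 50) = m - 2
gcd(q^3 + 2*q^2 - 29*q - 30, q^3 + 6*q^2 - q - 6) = q^2 + 7*q + 6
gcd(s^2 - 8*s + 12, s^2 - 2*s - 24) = s - 6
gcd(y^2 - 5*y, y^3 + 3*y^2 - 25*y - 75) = y - 5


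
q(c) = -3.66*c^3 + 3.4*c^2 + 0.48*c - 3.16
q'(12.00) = -1499.04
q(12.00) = -5832.28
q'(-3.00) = -118.74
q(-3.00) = 124.82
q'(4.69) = -209.15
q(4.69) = -303.69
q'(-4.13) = -214.89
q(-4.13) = 310.68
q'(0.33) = 1.53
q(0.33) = -2.76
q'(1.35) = -10.35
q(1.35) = -5.32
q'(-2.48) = -83.92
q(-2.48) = 72.39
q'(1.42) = -12.00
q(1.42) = -6.10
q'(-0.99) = -17.01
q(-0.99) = 3.25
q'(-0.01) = 0.41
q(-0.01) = -3.16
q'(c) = -10.98*c^2 + 6.8*c + 0.48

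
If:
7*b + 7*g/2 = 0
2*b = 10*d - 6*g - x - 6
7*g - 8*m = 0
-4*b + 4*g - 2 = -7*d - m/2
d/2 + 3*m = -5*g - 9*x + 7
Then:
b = 1312/9005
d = 4986/9005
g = -2624/9005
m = -2296/9005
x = 1790/1801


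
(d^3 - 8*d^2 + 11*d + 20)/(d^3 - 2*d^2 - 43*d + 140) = (d + 1)/(d + 7)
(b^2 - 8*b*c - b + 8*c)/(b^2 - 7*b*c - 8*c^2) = (b - 1)/(b + c)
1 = 1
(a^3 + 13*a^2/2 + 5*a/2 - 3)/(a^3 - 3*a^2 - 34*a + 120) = (2*a^2 + a - 1)/(2*(a^2 - 9*a + 20))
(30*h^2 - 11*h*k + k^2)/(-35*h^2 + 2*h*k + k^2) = (-6*h + k)/(7*h + k)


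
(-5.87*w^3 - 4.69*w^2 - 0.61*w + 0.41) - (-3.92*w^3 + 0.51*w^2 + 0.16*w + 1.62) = -1.95*w^3 - 5.2*w^2 - 0.77*w - 1.21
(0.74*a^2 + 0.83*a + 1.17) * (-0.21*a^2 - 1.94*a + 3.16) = -0.1554*a^4 - 1.6099*a^3 + 0.4825*a^2 + 0.353*a + 3.6972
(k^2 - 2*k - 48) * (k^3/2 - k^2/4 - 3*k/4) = k^5/2 - 5*k^4/4 - 97*k^3/4 + 27*k^2/2 + 36*k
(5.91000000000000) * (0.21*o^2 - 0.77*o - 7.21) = 1.2411*o^2 - 4.5507*o - 42.6111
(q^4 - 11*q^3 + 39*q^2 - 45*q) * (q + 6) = q^5 - 5*q^4 - 27*q^3 + 189*q^2 - 270*q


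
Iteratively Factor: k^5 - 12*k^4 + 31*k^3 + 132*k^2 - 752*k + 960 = (k + 4)*(k^4 - 16*k^3 + 95*k^2 - 248*k + 240) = (k - 3)*(k + 4)*(k^3 - 13*k^2 + 56*k - 80) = (k - 4)*(k - 3)*(k + 4)*(k^2 - 9*k + 20) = (k - 5)*(k - 4)*(k - 3)*(k + 4)*(k - 4)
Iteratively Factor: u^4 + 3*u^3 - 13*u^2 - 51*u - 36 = (u + 1)*(u^3 + 2*u^2 - 15*u - 36) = (u + 1)*(u + 3)*(u^2 - u - 12) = (u + 1)*(u + 3)^2*(u - 4)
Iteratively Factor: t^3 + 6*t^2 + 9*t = (t + 3)*(t^2 + 3*t) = (t + 3)^2*(t)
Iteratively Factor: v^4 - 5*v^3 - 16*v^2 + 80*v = (v + 4)*(v^3 - 9*v^2 + 20*v) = (v - 4)*(v + 4)*(v^2 - 5*v) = v*(v - 4)*(v + 4)*(v - 5)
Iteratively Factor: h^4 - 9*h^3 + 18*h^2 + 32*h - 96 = (h - 4)*(h^3 - 5*h^2 - 2*h + 24) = (h - 4)*(h - 3)*(h^2 - 2*h - 8) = (h - 4)^2*(h - 3)*(h + 2)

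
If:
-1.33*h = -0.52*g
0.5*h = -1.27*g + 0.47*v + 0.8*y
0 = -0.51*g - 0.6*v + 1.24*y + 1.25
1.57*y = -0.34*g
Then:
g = 0.44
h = 0.17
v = 1.52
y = -0.09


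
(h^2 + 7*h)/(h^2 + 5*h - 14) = h/(h - 2)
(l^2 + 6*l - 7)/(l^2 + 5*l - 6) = (l + 7)/(l + 6)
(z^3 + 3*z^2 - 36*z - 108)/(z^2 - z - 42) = (z^2 - 3*z - 18)/(z - 7)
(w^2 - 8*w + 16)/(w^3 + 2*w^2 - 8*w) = (w^2 - 8*w + 16)/(w*(w^2 + 2*w - 8))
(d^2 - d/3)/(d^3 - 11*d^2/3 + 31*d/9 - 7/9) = 3*d/(3*d^2 - 10*d + 7)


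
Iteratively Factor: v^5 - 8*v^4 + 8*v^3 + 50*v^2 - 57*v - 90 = (v - 3)*(v^4 - 5*v^3 - 7*v^2 + 29*v + 30) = (v - 5)*(v - 3)*(v^3 - 7*v - 6) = (v - 5)*(v - 3)*(v + 2)*(v^2 - 2*v - 3) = (v - 5)*(v - 3)*(v + 1)*(v + 2)*(v - 3)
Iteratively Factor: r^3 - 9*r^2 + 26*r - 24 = (r - 4)*(r^2 - 5*r + 6) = (r - 4)*(r - 3)*(r - 2)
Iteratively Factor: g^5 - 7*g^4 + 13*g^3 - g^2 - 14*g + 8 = (g - 1)*(g^4 - 6*g^3 + 7*g^2 + 6*g - 8) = (g - 4)*(g - 1)*(g^3 - 2*g^2 - g + 2) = (g - 4)*(g - 1)^2*(g^2 - g - 2) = (g - 4)*(g - 1)^2*(g + 1)*(g - 2)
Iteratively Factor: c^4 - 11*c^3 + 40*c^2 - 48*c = (c - 4)*(c^3 - 7*c^2 + 12*c) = (c - 4)^2*(c^2 - 3*c) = (c - 4)^2*(c - 3)*(c)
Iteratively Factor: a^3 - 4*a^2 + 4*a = (a)*(a^2 - 4*a + 4) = a*(a - 2)*(a - 2)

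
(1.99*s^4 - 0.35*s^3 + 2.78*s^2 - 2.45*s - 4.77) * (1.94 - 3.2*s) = -6.368*s^5 + 4.9806*s^4 - 9.575*s^3 + 13.2332*s^2 + 10.511*s - 9.2538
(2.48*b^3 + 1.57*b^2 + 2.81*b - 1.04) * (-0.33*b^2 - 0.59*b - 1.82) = -0.8184*b^5 - 1.9813*b^4 - 6.3672*b^3 - 4.1721*b^2 - 4.5006*b + 1.8928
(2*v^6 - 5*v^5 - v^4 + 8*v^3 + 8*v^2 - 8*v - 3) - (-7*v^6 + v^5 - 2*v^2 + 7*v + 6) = 9*v^6 - 6*v^5 - v^4 + 8*v^3 + 10*v^2 - 15*v - 9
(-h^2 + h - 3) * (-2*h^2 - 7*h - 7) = 2*h^4 + 5*h^3 + 6*h^2 + 14*h + 21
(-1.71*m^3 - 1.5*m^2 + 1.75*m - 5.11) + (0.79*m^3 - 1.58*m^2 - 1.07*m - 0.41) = -0.92*m^3 - 3.08*m^2 + 0.68*m - 5.52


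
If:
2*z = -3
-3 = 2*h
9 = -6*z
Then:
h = -3/2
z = -3/2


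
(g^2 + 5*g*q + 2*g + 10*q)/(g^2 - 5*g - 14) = (g + 5*q)/(g - 7)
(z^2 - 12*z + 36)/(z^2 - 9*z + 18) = (z - 6)/(z - 3)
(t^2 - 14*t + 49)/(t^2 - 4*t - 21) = (t - 7)/(t + 3)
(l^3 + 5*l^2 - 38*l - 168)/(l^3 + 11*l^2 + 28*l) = (l - 6)/l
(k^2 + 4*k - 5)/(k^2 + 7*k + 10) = (k - 1)/(k + 2)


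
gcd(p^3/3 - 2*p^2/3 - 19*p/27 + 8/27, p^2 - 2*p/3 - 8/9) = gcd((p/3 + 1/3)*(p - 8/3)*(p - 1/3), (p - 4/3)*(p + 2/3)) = 1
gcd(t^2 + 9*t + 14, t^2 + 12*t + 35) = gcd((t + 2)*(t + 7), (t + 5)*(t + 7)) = t + 7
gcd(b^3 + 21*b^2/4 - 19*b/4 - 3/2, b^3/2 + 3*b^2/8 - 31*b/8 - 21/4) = 1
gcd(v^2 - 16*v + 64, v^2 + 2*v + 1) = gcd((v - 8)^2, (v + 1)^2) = 1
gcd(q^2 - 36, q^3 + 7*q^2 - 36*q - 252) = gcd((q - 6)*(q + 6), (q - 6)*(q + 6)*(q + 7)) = q^2 - 36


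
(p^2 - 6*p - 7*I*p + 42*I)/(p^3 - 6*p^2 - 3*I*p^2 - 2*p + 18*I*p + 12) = (p - 7*I)/(p^2 - 3*I*p - 2)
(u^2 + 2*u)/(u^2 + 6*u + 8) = u/(u + 4)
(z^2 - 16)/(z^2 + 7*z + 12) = (z - 4)/(z + 3)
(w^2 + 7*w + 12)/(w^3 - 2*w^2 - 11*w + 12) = (w + 4)/(w^2 - 5*w + 4)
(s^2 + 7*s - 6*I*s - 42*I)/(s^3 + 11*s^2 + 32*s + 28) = (s - 6*I)/(s^2 + 4*s + 4)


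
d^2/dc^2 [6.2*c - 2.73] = 0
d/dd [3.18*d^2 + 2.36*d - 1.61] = 6.36*d + 2.36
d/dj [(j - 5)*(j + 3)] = 2*j - 2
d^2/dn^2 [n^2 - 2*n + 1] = 2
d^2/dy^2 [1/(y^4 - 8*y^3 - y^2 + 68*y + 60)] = 2*((-6*y^2 + 24*y + 1)*(y^4 - 8*y^3 - y^2 + 68*y + 60) + 4*(2*y^3 - 12*y^2 - y + 34)^2)/(y^4 - 8*y^3 - y^2 + 68*y + 60)^3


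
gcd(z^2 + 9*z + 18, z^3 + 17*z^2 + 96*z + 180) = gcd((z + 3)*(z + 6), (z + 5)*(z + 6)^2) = z + 6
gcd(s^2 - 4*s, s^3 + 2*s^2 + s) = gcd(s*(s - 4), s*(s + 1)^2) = s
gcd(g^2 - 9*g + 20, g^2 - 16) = g - 4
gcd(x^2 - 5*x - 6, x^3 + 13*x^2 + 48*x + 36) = x + 1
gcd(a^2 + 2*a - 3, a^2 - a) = a - 1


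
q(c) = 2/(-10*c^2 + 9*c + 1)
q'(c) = 2*(20*c - 9)/(-10*c^2 + 9*c + 1)^2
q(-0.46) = -0.38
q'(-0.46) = -1.32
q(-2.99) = -0.02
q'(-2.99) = -0.01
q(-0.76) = -0.17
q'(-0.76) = -0.36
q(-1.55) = -0.05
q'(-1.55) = -0.06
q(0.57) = 0.69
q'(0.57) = 0.58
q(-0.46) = -0.38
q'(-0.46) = -1.32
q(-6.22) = -0.00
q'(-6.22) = -0.00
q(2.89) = -0.04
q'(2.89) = 0.03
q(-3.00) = -0.02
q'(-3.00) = -0.01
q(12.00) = 0.00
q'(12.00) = 0.00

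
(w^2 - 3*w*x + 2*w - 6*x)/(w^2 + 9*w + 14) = (w - 3*x)/(w + 7)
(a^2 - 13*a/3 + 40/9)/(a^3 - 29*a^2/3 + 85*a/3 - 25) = (a - 8/3)/(a^2 - 8*a + 15)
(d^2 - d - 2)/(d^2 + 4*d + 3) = (d - 2)/(d + 3)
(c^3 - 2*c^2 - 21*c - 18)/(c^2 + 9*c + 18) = (c^2 - 5*c - 6)/(c + 6)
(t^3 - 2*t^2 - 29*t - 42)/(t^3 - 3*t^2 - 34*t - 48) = (t - 7)/(t - 8)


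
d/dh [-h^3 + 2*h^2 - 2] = h*(4 - 3*h)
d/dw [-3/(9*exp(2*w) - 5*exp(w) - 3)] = (54*exp(w) - 15)*exp(w)/(-9*exp(2*w) + 5*exp(w) + 3)^2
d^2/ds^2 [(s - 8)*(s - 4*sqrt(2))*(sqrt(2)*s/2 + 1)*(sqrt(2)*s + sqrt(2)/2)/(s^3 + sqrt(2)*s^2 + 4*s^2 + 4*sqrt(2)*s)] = 4*(21*s^6 + 23*sqrt(2)*s^6 + 87*sqrt(2)*s^5 + 138*s^5 + 270*s^4 + 234*sqrt(2)*s^4 + 314*sqrt(2)*s^3 + 668*s^3 + 576*sqrt(2)*s^2 + 864*s^2 + 384*s + 768*sqrt(2)*s + 512)/(s^3*(s^6 + 3*sqrt(2)*s^5 + 12*s^5 + 36*sqrt(2)*s^4 + 54*s^4 + 136*s^3 + 146*sqrt(2)*s^3 + 288*s^2 + 216*sqrt(2)*s^2 + 96*sqrt(2)*s + 384*s + 128*sqrt(2)))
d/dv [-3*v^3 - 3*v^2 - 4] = 3*v*(-3*v - 2)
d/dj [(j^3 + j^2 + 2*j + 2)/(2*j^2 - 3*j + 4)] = (2*j^4 - 6*j^3 + 5*j^2 + 14)/(4*j^4 - 12*j^3 + 25*j^2 - 24*j + 16)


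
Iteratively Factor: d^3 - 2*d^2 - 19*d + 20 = (d + 4)*(d^2 - 6*d + 5) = (d - 5)*(d + 4)*(d - 1)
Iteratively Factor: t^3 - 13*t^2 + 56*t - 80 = (t - 4)*(t^2 - 9*t + 20) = (t - 4)^2*(t - 5)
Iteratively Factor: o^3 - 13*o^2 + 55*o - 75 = (o - 5)*(o^2 - 8*o + 15) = (o - 5)^2*(o - 3)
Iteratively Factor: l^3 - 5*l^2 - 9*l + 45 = (l - 3)*(l^2 - 2*l - 15) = (l - 5)*(l - 3)*(l + 3)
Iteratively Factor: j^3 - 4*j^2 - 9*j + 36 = (j + 3)*(j^2 - 7*j + 12) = (j - 4)*(j + 3)*(j - 3)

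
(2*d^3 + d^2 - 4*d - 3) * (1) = 2*d^3 + d^2 - 4*d - 3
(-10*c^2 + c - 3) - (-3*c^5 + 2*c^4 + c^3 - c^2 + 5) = 3*c^5 - 2*c^4 - c^3 - 9*c^2 + c - 8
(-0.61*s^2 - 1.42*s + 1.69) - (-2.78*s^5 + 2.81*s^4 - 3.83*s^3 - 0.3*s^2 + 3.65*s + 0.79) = 2.78*s^5 - 2.81*s^4 + 3.83*s^3 - 0.31*s^2 - 5.07*s + 0.9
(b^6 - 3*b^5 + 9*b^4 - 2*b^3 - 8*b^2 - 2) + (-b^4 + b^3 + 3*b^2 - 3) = b^6 - 3*b^5 + 8*b^4 - b^3 - 5*b^2 - 5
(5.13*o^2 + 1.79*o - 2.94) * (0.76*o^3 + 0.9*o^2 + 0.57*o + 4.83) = 3.8988*o^5 + 5.9774*o^4 + 2.3007*o^3 + 23.1522*o^2 + 6.9699*o - 14.2002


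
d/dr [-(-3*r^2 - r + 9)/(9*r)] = 1/3 + r^(-2)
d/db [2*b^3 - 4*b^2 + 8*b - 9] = 6*b^2 - 8*b + 8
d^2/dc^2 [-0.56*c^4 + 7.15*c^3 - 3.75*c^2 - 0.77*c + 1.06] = -6.72*c^2 + 42.9*c - 7.5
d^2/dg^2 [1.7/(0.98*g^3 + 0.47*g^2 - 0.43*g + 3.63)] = (-(9.996*g + 1.598)*(0.98*g^3 + 0.47*g^2 - 0.43*g + 3.63) + 1.7*(2.94*g^2 + 0.94*g - 0.43)*(5.88*g^2 + 1.88*g - 0.86))/(0.98*g^3 + 0.47*g^2 - 0.43*g + 3.63)^3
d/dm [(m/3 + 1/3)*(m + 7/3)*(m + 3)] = m^2 + 38*m/9 + 37/9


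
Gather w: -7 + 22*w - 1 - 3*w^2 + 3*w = -3*w^2 + 25*w - 8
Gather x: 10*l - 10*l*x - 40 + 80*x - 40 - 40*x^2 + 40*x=10*l - 40*x^2 + x*(120 - 10*l) - 80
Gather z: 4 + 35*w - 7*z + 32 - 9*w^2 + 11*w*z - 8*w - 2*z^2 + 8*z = -9*w^2 + 27*w - 2*z^2 + z*(11*w + 1) + 36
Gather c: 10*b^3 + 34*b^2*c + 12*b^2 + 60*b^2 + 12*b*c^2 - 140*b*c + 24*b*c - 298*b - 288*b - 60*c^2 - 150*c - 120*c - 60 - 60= 10*b^3 + 72*b^2 - 586*b + c^2*(12*b - 60) + c*(34*b^2 - 116*b - 270) - 120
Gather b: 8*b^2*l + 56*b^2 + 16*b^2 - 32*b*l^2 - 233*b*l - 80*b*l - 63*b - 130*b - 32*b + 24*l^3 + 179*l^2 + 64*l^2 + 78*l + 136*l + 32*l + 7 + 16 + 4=b^2*(8*l + 72) + b*(-32*l^2 - 313*l - 225) + 24*l^3 + 243*l^2 + 246*l + 27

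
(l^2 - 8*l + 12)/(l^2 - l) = (l^2 - 8*l + 12)/(l*(l - 1))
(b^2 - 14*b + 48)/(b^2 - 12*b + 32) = (b - 6)/(b - 4)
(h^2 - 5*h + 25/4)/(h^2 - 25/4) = (2*h - 5)/(2*h + 5)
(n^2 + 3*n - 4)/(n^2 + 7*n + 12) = (n - 1)/(n + 3)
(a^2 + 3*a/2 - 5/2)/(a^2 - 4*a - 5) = (-2*a^2 - 3*a + 5)/(2*(-a^2 + 4*a + 5))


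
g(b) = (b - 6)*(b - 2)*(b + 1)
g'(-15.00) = 889.00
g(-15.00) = -4998.00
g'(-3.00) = 73.00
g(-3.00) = -90.00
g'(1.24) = -8.75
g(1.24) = 8.10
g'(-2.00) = 44.00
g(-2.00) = -32.00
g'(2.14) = -12.22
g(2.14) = -1.70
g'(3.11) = -10.52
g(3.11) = -13.18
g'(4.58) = 2.81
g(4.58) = -20.44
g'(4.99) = 8.84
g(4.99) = -18.09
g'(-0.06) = 4.85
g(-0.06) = 11.73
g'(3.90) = -4.97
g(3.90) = -19.55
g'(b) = (b - 6)*(b - 2) + (b - 6)*(b + 1) + (b - 2)*(b + 1)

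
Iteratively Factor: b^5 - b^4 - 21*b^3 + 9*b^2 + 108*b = (b - 4)*(b^4 + 3*b^3 - 9*b^2 - 27*b) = (b - 4)*(b + 3)*(b^3 - 9*b) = (b - 4)*(b + 3)^2*(b^2 - 3*b) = (b - 4)*(b - 3)*(b + 3)^2*(b)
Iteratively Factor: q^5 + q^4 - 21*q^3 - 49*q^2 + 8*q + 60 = (q - 1)*(q^4 + 2*q^3 - 19*q^2 - 68*q - 60) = (q - 1)*(q + 2)*(q^3 - 19*q - 30) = (q - 1)*(q + 2)^2*(q^2 - 2*q - 15) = (q - 5)*(q - 1)*(q + 2)^2*(q + 3)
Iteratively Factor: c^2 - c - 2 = (c - 2)*(c + 1)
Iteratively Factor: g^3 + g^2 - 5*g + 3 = (g - 1)*(g^2 + 2*g - 3) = (g - 1)^2*(g + 3)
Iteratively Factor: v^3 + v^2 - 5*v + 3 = (v - 1)*(v^2 + 2*v - 3) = (v - 1)*(v + 3)*(v - 1)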